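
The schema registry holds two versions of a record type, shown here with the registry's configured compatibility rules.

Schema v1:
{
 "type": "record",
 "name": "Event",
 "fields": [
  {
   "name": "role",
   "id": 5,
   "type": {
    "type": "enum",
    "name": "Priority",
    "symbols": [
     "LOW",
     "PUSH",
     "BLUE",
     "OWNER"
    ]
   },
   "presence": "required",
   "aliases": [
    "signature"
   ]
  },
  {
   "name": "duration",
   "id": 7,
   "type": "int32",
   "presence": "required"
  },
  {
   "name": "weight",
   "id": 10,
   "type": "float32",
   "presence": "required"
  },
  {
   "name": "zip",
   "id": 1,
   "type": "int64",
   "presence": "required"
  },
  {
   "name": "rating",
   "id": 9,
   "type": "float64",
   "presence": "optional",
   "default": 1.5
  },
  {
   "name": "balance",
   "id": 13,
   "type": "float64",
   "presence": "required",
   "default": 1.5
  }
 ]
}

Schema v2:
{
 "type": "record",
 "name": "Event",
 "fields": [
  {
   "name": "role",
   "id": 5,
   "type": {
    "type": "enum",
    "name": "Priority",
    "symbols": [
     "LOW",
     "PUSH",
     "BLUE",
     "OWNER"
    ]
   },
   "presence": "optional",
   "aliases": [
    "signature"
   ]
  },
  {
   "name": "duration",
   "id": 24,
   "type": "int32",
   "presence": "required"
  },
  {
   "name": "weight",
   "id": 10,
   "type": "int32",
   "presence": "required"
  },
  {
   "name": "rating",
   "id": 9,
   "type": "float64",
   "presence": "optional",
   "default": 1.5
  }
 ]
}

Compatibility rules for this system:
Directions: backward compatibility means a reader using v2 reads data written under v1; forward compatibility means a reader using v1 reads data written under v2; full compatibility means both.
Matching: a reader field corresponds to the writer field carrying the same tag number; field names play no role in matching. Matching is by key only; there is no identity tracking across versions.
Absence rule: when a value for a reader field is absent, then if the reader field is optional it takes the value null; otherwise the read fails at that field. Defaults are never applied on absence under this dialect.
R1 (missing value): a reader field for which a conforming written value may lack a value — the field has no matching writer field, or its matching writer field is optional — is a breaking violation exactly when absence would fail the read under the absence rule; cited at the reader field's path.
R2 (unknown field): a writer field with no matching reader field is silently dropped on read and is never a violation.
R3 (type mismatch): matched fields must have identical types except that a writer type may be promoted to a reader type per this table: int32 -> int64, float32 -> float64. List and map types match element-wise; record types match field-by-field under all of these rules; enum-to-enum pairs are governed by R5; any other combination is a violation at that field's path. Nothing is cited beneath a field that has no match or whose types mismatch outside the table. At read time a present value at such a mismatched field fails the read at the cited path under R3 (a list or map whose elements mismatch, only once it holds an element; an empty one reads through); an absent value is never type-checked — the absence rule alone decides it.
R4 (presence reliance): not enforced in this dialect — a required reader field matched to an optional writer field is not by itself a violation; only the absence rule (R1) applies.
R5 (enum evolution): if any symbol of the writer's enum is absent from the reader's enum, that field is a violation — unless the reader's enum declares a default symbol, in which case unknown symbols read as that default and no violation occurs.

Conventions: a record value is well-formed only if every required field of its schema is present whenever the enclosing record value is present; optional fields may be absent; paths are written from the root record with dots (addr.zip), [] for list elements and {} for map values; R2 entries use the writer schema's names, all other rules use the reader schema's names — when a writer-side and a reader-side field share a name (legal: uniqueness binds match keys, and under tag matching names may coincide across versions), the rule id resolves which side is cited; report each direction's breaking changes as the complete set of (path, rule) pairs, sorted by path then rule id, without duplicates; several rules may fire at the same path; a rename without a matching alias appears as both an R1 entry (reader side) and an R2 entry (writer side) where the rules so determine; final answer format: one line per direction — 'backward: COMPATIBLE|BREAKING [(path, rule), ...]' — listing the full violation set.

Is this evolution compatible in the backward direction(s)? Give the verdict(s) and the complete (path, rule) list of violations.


backward: BREAKING [(duration, R1), (weight, R3)]

arrows below run writer -> reader for Event
backward for Event (reader v2, writer v1):
  writer required, Priority -> Priority: reader role maps from writer role
  no writer field matches reader duration
  writer required, float32 -> int32: reader weight maps from writer weight
  writer optional, float64 -> float64: reader rating maps from writer rating
  duration (writer side), unknown to reader
  zip (writer side), unknown to reader
  balance (writer side), unknown to reader
  violation R1 at duration
  violation R3 at weight
  => backward: BREAKING (2)
the other Event changes do not affect what is asked:
  removed field balance from record Event -> matters only for Event's forward compatibility — outside the asked direction
  field role in record Event: required changed to optional -> matters only for Event's forward compatibility — outside the asked direction
  removed field zip from record Event -> matters only for Event's forward compatibility — outside the asked direction


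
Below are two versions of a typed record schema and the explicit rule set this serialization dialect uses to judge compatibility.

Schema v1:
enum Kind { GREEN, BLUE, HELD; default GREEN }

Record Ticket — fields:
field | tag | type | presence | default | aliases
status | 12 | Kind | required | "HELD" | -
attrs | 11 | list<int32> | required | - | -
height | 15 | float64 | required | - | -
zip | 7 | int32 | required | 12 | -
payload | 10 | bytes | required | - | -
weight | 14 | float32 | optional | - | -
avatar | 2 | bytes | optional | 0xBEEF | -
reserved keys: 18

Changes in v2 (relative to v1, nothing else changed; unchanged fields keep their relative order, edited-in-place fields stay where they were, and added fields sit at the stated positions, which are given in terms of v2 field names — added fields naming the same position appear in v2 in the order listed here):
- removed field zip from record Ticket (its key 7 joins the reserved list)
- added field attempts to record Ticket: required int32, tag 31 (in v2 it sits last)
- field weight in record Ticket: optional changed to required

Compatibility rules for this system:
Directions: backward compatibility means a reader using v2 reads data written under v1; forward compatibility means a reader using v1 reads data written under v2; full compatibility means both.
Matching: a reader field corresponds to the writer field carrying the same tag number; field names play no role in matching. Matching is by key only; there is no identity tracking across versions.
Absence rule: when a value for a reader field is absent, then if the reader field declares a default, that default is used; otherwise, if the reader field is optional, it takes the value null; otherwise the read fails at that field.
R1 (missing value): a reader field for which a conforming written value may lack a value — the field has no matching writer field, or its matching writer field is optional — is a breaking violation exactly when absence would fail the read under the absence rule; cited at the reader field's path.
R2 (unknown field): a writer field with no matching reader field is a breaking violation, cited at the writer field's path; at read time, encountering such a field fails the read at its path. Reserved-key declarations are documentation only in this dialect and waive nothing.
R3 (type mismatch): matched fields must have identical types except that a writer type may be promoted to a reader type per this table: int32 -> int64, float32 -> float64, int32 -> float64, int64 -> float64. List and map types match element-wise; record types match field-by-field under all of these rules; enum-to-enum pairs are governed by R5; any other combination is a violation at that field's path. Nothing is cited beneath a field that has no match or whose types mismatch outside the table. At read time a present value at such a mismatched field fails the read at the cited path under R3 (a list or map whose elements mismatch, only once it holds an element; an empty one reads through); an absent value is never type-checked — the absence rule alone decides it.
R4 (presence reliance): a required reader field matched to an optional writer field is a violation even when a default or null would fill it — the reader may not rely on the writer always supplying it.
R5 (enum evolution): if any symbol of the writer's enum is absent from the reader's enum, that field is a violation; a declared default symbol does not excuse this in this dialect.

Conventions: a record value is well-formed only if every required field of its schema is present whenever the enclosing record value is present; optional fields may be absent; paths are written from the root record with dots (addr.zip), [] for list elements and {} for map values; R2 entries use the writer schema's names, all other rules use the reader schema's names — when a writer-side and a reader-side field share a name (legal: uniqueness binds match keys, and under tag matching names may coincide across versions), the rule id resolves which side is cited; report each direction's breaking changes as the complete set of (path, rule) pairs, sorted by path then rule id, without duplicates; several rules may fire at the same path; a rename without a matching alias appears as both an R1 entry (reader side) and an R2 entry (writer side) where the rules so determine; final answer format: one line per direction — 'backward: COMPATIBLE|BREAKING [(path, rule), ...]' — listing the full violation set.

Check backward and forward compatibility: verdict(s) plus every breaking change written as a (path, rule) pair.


backward: BREAKING [(attempts, R1), (weight, R1), (weight, R4), (zip, R2)]; forward: BREAKING [(attempts, R2)]

in Ticket below, arrows point writer -> reader
backward analysis of Ticket with v2 as reader and v1 as writer:
  status: paired with writer status (Kind -> Kind; writer required)
  attrs: paired with writer attrs (list<int32> -> list<int32>; writer required)
  height: paired with writer height (float64 -> float64; writer required)
  payload: paired with writer payload (bytes -> bytes; writer required)
  weight: paired with writer weight (float32 -> float32; writer optional)
  avatar: paired with writer avatar (bytes -> bytes; writer optional)
  no writer field matches reader attempts
  zip (writer side), unknown to reader
  violation R1 at attempts
  violation R1 at weight
  violation R4 at weight
  violation R2 at zip
  => backward: BREAKING (4)
forward analysis of Ticket with v1 as reader and v2 as writer:
  status: paired with writer status (Kind -> Kind; writer required)
  attrs: paired with writer attrs (list<int32> -> list<int32>; writer required)
  height: paired with writer height (float64 -> float64; writer required)
  no writer field matches reader zip
  payload: paired with writer payload (bytes -> bytes; writer required)
  weight: paired with writer weight (float32 -> float32; writer required)
  avatar: paired with writer avatar (bytes -> bytes; writer optional)
  attempts (writer side), unknown to reader
  violation R2 at attempts
  => forward: BREAKING (1)


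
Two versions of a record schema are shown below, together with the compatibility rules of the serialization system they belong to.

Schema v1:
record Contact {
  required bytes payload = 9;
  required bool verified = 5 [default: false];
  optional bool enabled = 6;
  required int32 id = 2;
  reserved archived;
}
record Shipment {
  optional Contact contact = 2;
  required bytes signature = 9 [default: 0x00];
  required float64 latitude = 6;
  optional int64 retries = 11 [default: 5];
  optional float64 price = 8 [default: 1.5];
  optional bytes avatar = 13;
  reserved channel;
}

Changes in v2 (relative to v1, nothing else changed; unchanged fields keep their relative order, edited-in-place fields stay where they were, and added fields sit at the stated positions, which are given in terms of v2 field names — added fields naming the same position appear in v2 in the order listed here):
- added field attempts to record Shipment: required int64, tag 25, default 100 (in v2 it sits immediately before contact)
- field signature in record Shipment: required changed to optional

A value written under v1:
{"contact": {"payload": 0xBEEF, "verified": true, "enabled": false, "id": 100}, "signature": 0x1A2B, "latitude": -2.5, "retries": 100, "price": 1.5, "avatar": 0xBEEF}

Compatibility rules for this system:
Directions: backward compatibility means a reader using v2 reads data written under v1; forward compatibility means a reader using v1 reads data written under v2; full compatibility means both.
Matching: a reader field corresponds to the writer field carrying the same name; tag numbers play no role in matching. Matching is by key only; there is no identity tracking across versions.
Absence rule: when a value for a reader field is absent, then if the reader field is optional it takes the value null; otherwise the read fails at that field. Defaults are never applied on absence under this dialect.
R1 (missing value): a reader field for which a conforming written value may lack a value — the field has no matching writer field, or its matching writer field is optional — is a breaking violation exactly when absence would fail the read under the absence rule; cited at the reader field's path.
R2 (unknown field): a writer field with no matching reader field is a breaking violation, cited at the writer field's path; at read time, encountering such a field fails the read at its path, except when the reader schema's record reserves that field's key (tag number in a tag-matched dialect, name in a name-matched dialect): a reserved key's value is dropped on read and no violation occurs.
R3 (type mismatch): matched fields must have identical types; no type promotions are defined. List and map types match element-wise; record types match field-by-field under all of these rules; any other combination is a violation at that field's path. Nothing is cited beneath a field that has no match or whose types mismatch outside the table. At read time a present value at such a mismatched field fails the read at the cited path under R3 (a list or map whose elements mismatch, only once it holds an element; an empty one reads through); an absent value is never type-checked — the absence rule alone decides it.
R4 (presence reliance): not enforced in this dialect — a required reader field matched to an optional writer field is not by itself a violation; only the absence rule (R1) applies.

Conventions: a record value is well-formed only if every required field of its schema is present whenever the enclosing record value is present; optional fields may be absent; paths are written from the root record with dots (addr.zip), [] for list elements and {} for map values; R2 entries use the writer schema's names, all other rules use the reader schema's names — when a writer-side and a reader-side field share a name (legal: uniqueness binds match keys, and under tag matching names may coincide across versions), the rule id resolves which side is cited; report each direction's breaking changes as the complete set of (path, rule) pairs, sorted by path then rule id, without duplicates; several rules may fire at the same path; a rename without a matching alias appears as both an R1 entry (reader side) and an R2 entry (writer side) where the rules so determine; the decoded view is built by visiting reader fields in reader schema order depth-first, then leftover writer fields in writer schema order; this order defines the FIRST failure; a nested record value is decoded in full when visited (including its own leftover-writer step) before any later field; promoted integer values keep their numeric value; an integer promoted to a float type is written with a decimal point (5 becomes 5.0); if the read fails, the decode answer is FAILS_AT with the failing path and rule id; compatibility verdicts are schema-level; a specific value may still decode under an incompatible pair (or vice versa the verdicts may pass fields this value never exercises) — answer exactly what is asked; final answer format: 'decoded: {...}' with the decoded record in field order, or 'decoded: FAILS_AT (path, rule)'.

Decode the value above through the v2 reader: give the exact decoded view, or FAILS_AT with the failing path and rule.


decoded: FAILS_AT (attempts, R1)

in Shipment below, arrows point writer -> reader
decoding the Shipment value with the v2 reader:
  read fails at attempts under R1 (no fill)
  => FAILS_AT (attempts, R1)
the other Shipment changes do not affect what is asked:
  field signature in record Shipment: required changed to optional -> schema-level compatibility only; this Shipment value's decode is unchanged


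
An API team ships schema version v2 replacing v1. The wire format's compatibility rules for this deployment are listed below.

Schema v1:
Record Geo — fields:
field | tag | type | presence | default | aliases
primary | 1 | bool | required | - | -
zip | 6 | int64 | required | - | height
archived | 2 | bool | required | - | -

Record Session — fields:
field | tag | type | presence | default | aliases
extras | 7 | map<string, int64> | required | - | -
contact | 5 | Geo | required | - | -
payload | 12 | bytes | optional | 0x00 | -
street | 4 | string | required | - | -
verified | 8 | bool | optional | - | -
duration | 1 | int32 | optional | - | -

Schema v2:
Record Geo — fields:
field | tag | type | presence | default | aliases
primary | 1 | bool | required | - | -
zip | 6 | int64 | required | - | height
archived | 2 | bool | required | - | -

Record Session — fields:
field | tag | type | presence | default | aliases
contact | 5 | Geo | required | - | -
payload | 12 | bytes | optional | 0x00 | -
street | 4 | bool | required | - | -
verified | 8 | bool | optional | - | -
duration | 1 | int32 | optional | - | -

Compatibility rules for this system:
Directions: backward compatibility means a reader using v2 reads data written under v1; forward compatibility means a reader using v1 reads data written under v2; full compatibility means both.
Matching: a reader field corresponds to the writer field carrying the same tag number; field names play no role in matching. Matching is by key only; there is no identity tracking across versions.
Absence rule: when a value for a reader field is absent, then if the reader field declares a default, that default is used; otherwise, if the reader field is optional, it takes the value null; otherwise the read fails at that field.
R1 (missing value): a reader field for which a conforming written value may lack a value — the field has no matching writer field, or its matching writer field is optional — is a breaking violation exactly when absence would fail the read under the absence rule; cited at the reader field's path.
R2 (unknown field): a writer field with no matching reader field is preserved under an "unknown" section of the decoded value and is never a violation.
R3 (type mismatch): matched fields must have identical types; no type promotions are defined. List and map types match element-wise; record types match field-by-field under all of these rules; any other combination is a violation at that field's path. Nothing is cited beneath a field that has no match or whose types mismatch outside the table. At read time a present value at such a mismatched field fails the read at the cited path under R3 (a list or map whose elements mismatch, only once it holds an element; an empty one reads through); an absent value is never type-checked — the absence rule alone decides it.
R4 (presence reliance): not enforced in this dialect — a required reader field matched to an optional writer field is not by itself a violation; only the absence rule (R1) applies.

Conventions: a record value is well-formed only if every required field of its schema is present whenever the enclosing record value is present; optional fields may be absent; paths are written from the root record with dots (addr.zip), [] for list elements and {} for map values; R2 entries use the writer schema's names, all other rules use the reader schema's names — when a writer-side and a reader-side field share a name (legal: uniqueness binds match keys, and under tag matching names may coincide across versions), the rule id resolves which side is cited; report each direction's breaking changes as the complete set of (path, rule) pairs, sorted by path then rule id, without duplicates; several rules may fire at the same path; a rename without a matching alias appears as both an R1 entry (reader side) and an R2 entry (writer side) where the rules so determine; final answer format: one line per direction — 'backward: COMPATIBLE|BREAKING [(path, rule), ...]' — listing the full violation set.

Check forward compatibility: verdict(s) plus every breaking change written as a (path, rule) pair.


each type pair in Session: writer, then reader
forward analysis of Session with v1 as reader and v2 as writer:
  no writer field matches reader extras
  contact: paired with writer contact (Geo -> Geo; writer required)
  payload: paired with writer payload (bytes -> bytes; writer optional)
  street: paired with writer street (bool -> string; writer required)
  verified: paired with writer verified (bool -> bool; writer optional)
  duration: paired with writer duration (int32 -> int32; writer optional)
  contact.primary: paired with writer contact.primary (bool -> bool; writer required)
  contact.zip: paired with writer contact.zip (int64 -> int64; writer required)
  contact.archived: paired with writer contact.archived (bool -> bool; writer required)
  rule R1 violated at extras
  rule R3 violated at street
  => 2 violation(s): forward is BREAKING for Session

forward: BREAKING [(extras, R1), (street, R3)]


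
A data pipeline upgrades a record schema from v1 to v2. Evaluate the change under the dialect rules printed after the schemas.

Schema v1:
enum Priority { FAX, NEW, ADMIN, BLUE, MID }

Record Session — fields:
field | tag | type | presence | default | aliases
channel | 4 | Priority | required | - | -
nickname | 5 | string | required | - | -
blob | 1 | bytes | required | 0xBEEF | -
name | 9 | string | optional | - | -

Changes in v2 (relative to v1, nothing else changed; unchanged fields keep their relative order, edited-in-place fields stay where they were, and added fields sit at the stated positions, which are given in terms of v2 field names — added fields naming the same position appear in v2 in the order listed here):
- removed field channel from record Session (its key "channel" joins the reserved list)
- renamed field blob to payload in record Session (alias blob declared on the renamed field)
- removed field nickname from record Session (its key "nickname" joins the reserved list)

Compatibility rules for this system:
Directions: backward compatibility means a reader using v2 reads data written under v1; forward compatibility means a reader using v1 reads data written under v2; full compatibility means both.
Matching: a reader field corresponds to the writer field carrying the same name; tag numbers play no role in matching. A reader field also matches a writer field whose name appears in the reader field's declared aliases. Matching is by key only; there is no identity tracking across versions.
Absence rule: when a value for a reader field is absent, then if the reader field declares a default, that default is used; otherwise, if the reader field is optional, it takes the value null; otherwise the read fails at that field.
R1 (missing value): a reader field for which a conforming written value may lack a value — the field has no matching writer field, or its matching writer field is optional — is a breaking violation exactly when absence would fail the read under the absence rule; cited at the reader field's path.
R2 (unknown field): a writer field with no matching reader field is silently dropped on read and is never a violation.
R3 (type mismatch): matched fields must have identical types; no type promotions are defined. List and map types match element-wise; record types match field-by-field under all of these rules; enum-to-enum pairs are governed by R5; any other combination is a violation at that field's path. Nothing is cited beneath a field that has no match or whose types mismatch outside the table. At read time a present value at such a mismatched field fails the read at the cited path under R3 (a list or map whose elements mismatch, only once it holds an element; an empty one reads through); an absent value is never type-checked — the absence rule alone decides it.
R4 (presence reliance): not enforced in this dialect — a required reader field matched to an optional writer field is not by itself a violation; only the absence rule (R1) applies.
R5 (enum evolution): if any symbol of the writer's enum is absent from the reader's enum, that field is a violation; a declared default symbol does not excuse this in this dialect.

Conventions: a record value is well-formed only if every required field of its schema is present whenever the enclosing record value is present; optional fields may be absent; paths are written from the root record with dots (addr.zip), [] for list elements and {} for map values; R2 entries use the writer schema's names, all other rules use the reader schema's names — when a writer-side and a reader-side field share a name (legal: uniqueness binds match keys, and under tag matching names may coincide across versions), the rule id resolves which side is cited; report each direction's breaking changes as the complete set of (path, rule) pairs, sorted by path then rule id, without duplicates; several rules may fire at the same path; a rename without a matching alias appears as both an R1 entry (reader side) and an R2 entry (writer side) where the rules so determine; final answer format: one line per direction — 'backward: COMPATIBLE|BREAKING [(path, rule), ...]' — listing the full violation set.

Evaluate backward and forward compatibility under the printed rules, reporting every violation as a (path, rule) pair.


backward: COMPATIBLE []; forward: BREAKING [(channel, R1), (nickname, R1)]

in Session below, arrows point writer -> reader
backward pass over Session, reader schema v2, writer schema v1:
  bytes -> bytes, writer required: payload aligns to blob
  string -> string, writer optional: name aligns to name
  leftover writer field: channel
  leftover writer field: nickname
  => backward: COMPATIBLE
forward pass over Session, reader schema v1, writer schema v2:
  no writer field matches reader channel
  no writer field matches reader nickname
  no writer field matches reader blob
  string -> string, writer optional: name aligns to name
  leftover writer field: payload
  violation R1 at channel
  violation R1 at nickname
  forward on Session therefore BREAKING (2)


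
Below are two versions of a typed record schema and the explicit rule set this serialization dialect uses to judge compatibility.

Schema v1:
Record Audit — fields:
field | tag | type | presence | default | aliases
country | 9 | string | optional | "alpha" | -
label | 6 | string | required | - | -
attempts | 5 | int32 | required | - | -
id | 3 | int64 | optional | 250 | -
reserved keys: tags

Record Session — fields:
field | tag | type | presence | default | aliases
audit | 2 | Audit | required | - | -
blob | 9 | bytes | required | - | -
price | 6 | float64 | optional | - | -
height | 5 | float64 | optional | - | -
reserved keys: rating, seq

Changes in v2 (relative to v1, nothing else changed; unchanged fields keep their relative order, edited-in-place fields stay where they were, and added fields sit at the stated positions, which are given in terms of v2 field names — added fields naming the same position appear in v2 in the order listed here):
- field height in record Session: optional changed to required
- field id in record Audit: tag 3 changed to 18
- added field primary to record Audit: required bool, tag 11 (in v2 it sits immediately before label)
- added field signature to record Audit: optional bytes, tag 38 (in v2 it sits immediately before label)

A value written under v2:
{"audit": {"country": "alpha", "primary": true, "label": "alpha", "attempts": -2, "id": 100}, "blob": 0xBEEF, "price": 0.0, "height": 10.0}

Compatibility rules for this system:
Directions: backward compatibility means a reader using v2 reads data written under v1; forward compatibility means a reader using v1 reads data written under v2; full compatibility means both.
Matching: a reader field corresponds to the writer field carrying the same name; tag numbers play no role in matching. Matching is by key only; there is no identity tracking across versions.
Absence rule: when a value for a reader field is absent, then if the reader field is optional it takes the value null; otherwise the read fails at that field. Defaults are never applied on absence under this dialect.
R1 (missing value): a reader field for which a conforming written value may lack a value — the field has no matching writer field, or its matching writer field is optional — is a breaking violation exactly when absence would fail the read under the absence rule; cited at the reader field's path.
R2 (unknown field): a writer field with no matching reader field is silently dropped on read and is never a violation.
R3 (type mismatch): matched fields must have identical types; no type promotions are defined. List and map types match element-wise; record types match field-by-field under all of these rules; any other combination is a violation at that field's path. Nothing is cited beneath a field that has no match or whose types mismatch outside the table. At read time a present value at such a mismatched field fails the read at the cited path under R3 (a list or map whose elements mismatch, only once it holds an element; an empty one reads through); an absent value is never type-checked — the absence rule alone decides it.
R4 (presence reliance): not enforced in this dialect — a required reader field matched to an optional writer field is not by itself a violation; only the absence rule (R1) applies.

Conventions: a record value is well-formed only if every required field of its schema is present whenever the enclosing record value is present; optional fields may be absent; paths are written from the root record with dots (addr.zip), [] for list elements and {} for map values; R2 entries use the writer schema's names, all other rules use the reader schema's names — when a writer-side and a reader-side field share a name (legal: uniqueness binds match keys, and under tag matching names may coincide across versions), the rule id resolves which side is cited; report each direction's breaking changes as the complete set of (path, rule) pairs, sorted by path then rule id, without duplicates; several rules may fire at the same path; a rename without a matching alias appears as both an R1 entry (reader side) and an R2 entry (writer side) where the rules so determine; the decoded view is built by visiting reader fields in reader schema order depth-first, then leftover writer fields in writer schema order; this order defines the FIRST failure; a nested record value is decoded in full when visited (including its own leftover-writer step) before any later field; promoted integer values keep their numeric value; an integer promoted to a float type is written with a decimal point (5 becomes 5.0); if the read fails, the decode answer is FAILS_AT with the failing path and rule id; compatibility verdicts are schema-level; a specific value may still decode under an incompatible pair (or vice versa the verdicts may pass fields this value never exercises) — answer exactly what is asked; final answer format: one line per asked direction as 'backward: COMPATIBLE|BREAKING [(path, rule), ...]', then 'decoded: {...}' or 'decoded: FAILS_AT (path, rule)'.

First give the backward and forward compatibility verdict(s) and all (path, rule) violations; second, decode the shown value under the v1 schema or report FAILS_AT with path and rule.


the writer's type comes first in each Session pair
backward on Session — v2 reading data written by v1:
  audit: Audit -> Audit, writer required; from audit
  blob: bytes -> bytes, writer required; from blob
  price: float64 -> float64, writer optional; from price
  height: float64 -> float64, writer optional; from height
  audit.country: string -> string, writer optional; from audit.country
  audit.primary has no writer counterpart
  audit.signature has no writer counterpart
  audit.label: string -> string, writer required; from audit.label
  audit.attempts: int32 -> int32, writer required; from audit.attempts
  audit.id: int64 -> int64, writer optional; from audit.id
  violation R1 at audit.primary
  violation R1 at height
  => 2 violation(s): backward is BREAKING for Session
forward on Session — v1 reading data written by v2:
  audit: Audit -> Audit, writer required; from audit
  blob: bytes -> bytes, writer required; from blob
  price: float64 -> float64, writer optional; from price
  height: float64 -> float64, writer required; from height
  audit.country: string -> string, writer optional; from audit.country
  audit.label: string -> string, writer required; from audit.label
  audit.attempts: int32 -> int32, writer required; from audit.attempts
  audit.id: int64 -> int64, writer optional; from audit.id
  leftover writer field: audit.primary
  leftover writer field: audit.signature
  nothing fires on Session: forward is COMPATIBLE
decode (reader v1):
  audit.country := "alpha"
  audit.label := "alpha"
  audit.attempts := -2
  audit.id := 100
  writer audit.primary: no reader field; dropped
  blob := 0xBEEF
  price := 0.0
  height := 10.0
  => decoded: {"audit": {"country": "alpha", "label": "alpha", "attempts": -2, "id": 100}, "blob": 0xBEEF, "price": 0.0, "height": 10.0}

backward: BREAKING [(audit.primary, R1), (height, R1)]; forward: COMPATIBLE []; decoded: {"audit": {"country": "alpha", "label": "alpha", "attempts": -2, "id": 100}, "blob": 0xBEEF, "price": 0.0, "height": 10.0}


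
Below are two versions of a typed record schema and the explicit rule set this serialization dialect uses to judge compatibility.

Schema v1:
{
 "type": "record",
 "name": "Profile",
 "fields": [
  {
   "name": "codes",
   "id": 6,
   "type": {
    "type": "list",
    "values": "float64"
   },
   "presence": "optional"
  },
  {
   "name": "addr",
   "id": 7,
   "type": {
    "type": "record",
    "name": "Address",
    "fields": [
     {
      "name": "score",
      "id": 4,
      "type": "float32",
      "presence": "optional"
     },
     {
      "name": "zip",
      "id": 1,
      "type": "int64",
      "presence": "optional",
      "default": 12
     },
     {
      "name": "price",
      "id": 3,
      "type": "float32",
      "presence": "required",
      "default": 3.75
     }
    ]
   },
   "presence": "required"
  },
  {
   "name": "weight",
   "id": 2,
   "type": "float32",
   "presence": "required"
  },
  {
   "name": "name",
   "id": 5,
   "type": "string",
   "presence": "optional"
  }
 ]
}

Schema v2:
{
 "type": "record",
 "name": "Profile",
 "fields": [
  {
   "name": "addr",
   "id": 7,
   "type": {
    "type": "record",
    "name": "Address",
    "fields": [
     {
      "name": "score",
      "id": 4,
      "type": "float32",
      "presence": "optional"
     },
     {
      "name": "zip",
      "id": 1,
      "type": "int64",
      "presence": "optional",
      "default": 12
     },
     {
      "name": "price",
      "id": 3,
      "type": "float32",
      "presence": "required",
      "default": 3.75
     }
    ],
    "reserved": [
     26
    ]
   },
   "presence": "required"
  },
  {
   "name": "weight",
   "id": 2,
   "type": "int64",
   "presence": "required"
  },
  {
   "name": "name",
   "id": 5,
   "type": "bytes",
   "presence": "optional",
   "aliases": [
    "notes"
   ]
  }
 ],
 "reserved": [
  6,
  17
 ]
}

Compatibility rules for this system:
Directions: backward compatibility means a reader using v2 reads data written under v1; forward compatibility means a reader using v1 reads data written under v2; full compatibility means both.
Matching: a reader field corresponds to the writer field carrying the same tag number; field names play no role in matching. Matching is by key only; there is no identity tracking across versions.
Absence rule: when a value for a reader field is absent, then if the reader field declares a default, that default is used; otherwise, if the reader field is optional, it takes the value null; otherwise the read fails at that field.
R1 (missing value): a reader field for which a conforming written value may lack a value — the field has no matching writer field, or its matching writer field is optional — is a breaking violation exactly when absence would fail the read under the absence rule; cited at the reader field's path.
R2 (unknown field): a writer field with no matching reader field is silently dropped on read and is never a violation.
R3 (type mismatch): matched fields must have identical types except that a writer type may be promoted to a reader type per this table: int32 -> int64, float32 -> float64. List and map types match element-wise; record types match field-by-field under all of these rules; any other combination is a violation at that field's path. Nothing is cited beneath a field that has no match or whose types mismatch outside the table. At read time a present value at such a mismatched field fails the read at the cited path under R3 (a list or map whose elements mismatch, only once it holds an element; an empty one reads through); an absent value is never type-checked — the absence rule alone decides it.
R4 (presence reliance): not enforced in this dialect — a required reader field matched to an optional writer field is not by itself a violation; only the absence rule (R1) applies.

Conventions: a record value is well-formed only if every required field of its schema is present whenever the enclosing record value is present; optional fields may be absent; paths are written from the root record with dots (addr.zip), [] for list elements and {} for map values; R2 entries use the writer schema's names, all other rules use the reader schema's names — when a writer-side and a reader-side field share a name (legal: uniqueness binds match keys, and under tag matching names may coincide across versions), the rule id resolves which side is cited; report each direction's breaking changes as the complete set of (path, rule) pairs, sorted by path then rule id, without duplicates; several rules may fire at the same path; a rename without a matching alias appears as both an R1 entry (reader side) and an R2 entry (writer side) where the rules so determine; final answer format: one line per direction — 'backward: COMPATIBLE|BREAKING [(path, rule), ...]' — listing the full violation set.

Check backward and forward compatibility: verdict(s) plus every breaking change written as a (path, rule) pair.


arrows below run writer -> reader for Profile
backward pass over Profile, reader schema v2, writer schema v1:
  addr: paired with writer addr (Address -> Address; writer required)
  weight: paired with writer weight (float32 -> int64; writer required)
  name: paired with writer name (string -> bytes; writer optional)
  leftover writer field: codes
  addr.score: paired with writer addr.score (float32 -> float32; writer optional)
  addr.zip: paired with writer addr.zip (int64 -> int64; writer optional)
  addr.price: paired with writer addr.price (float32 -> float32; writer required)
  R3 fires at name
  R3 fires at weight
  => backward verdict for Profile: BREAKING, 2 violation(s)
forward pass over Profile, reader schema v1, writer schema v2:
  codes: no writer-side match
  addr: paired with writer addr (Address -> Address; writer required)
  weight: paired with writer weight (int64 -> float32; writer required)
  name: paired with writer name (bytes -> string; writer optional)
  addr.score: paired with writer addr.score (float32 -> float32; writer optional)
  addr.zip: paired with writer addr.zip (int64 -> int64; writer optional)
  addr.price: paired with writer addr.price (float32 -> float32; writer required)
  R3 fires at name
  R3 fires at weight
  => forward verdict for Profile: BREAKING, 2 violation(s)

backward: BREAKING [(name, R3), (weight, R3)]; forward: BREAKING [(name, R3), (weight, R3)]
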